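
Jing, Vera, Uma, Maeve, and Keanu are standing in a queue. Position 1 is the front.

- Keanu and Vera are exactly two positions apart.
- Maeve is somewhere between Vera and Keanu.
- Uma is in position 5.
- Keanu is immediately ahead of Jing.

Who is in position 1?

With clues 1–2, Maeve is ruled out for position 1.
With clues 1–3, Uma is ruled out for position 1.
With clues 1–4, Jing and Keanu are ruled out for position 1.
So position 1 is Vera.

Vera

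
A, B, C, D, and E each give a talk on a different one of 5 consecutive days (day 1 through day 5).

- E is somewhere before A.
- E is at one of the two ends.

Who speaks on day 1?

E

With clue 1, A is ruled out for day 1.
With clues 1–2, B, C, and D are ruled out for day 1.
So day 1 is E.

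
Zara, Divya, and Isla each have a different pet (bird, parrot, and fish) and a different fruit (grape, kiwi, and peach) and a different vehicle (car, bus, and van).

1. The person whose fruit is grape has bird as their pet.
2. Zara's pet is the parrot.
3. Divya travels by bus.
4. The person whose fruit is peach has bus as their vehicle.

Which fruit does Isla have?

With clues 1–4, kiwi and peach are impossible for Isla's fruit.
That leaves grape.

grape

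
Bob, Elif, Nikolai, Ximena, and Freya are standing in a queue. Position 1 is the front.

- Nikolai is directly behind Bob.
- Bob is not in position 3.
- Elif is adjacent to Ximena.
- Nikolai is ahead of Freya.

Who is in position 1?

Bob

With clue 1, Nikolai is ruled out for position 1.
With clues 1–4, Elif, Freya, and Ximena are ruled out for position 1.
So position 1 is Bob.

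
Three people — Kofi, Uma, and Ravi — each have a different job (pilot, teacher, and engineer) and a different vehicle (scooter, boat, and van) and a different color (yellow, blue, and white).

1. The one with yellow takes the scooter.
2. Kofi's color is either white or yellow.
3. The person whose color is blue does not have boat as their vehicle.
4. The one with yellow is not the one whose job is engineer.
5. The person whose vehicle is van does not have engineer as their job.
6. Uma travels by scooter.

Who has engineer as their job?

With clues 1–6, Ravi and Uma are impossible for the one with job engineer.
That leaves Kofi.

Kofi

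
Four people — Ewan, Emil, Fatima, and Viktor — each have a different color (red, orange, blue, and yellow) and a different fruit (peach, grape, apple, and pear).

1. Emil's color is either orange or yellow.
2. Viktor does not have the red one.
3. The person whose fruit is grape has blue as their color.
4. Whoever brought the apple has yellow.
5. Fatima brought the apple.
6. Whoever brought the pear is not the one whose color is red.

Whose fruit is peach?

Ewan

With clues 1–5, Fatima and Viktor are impossible for the one with fruit peach.
With clues 1–6, Emil is impossible for the one with fruit peach.
That leaves Ewan.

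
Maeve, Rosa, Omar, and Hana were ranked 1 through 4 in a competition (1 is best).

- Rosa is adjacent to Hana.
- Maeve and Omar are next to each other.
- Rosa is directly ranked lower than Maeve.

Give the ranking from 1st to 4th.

Omar, Maeve, Rosa, Hana

From clues 1–3: Omar → rank 1, Maeve → rank 2, Rosa → rank 3, Hana → rank 4.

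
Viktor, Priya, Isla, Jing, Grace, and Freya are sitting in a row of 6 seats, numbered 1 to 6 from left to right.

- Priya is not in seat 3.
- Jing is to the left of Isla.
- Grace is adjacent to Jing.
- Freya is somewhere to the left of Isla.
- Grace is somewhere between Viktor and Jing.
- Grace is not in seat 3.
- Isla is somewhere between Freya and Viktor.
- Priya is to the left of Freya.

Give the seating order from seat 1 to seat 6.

From clue 1: Priya is in {1,2,4,5,6}.
From clues 1–3: Isla is in {3,4,5,6}.
From clues 1–4: Isla is in {4,5,6}.
From clues 1–6: Grace is in {2,4}.
From clues 1–7: Viktor is in {5,6}.
From clues 1–8: Priya → seat 1, Freya → seat 2, Jing → seat 3, Grace → seat 4, Isla → seat 5, Viktor → seat 6.

Priya, Freya, Jing, Grace, Isla, Viktor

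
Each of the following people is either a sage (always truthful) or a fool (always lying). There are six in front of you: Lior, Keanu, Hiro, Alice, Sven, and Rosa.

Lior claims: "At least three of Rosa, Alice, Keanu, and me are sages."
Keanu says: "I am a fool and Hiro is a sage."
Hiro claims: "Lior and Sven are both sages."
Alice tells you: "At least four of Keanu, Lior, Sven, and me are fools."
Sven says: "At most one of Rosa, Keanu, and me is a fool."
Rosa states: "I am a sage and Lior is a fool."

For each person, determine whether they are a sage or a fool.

Lior: fool, Keanu: fool, Hiro: fool, Alice: fool, Sven: sage, Rosa: sage

Consider Lior. Suppose Lior is a sage.
Then no assignment of the remaining roles makes every statement match its speaker's type — contradiction.
So Lior is a fool.
With that fixed, Hiro's statement is false, so Hiro is a fool.
With that fixed, Keanu's statement is false, so Keanu is a fool.
Consider Alice. Suppose Alice is a sage.
Then Alice's own statement would have to be true, but it can't be — contradiction.
So Alice is a fool.
Consider Sven. Suppose Sven is a fool.
Then Alice's statement comes out true, contradicting Alice being a fool.
So Sven is a sage.
Consider Rosa. Suppose Rosa is a fool.
Then Sven's statement comes out false, contradicting Sven being a sage.
So Rosa is a sage.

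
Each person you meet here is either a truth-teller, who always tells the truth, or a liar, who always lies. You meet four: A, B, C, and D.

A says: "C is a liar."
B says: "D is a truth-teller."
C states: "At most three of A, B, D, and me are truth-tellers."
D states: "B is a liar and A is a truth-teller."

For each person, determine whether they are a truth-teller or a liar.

Consider A. Suppose A is a truth-teller.
Then no assignment of the remaining roles makes every statement match its speaker's type — contradiction.
So A is a liar.
With that fixed, C's statement is true, so C is a truth-teller.
With that fixed, D's statement is false, so D is a liar.
With that fixed, B's statement is false, so B is a liar.

A: liar, B: liar, C: truth-teller, D: liar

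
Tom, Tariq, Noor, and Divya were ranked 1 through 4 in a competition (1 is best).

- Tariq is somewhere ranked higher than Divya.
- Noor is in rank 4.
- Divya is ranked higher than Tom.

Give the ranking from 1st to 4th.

From clue 1: Tariq is in {1,2,3}.
From clues 1–2: Noor → rank 4.
From clues 1–3: Tariq → rank 1, Divya → rank 2, Tom → rank 3.

Tariq, Divya, Tom, Noor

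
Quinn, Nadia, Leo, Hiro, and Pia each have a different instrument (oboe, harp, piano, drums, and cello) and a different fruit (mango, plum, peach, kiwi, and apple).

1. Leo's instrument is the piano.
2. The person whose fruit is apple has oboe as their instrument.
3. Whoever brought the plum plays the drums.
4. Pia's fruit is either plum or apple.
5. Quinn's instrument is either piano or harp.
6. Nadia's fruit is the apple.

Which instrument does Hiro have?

cello

Clue 1 rules out piano for Hiro's instrument.
With clues 1–5, harp is impossible for Hiro's instrument.
With clues 1–6, drums and oboe are impossible for Hiro's instrument.
That leaves cello.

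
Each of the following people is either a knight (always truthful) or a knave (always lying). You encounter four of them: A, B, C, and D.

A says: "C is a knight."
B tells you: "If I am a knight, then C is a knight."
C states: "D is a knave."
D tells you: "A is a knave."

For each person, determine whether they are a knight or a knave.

Consider A. Suppose A is a knave.
Then no assignment of the remaining roles makes every statement match its speaker's type — contradiction.
So A is a knight.
With that fixed, D's statement is false, so D is a knave.
With that fixed, C's statement is true, so C is a knight.
With that fixed, B's statement is true, so B is a knight.

A: knight, B: knight, C: knight, D: knave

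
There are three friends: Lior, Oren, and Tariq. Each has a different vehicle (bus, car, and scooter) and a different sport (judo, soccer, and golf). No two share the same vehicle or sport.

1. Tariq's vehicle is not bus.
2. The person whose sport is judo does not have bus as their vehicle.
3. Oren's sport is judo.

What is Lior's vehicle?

bus

With clues 1–3, car and scooter are impossible for Lior's vehicle.
That leaves bus.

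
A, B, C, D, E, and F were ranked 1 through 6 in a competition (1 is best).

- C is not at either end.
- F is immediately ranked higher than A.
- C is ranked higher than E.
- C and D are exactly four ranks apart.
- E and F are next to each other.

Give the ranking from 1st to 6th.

B, C, E, F, A, D

From clue 1: C is in {2,3,4,5}.
From clues 1–4: C is in {2,5}.
From clues 1–5: B → rank 1, C → rank 2, E → rank 3, F → rank 4, A → rank 5, D → rank 6.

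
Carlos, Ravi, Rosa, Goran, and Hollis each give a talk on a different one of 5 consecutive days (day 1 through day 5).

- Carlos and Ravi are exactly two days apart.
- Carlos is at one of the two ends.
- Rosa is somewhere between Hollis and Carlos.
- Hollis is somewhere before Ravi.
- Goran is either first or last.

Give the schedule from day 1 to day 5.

From clues 1–2: Ravi → day 3.
From clues 1–3: Carlos is in {1,5}.
From clues 1–4: Carlos → day 5.
From clues 1–5: Goran → day 1, Hollis → day 2, Rosa → day 4.

Goran, Hollis, Ravi, Rosa, Carlos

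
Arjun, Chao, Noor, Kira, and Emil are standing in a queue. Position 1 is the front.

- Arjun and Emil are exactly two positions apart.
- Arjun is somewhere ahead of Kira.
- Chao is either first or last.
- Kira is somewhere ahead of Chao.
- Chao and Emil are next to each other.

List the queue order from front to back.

Noor, Arjun, Kira, Emil, Chao

From clues 1–2: Arjun is in {1,2,3,4}.
From clues 1–3: Chao is in {1,5}.
From clues 1–4: Chao → position 5.
From clues 1–5: Noor → position 1, Arjun → position 2, Kira → position 3, Emil → position 4.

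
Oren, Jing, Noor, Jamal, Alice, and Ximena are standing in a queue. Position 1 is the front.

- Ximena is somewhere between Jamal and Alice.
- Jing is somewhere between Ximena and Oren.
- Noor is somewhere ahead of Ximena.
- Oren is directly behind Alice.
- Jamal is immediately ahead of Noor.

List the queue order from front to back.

From clue 1: Ximena is in {2,3,4,5}.
From clues 1–2: Jing is in {2,3,4,5}.
From clues 1–3: Ximena is in {3,5}.
From clues 1–4: Jing is in {3,4}.
From clues 1–5: Jamal → position 1, Noor → position 2, Ximena → position 3, Jing → position 4, Alice → position 5, Oren → position 6.

Jamal, Noor, Ximena, Jing, Alice, Oren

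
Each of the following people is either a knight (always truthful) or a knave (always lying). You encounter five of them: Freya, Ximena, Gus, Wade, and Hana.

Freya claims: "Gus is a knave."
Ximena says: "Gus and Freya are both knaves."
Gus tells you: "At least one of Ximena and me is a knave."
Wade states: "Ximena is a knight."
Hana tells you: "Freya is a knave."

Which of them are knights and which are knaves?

Consider Freya. Suppose Freya is a knight.
Then no assignment of the remaining roles makes every statement match its speaker's type — contradiction.
So Freya is a knave.
With that fixed, Hana's statement is true, so Hana is a knight.
Consider Ximena. Suppose Ximena is a knight.
Then whichever role Gus has, Gus's statement has the wrong truth value — contradiction.
So Ximena is a knave.
With that fixed, Gus's statement is true, so Gus is a knight.
With that fixed, Wade's statement is false, so Wade is a knave.

Freya: knave, Ximena: knave, Gus: knight, Wade: knave, Hana: knight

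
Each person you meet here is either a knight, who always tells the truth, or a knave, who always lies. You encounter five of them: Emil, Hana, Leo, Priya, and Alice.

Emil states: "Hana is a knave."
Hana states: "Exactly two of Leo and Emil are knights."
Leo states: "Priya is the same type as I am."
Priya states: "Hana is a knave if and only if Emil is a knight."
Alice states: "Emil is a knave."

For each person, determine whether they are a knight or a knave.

Emil: knight, Hana: knave, Leo: knave, Priya: knight, Alice: knave

Consider Emil. Suppose Emil is a knave.
Then no assignment of the remaining roles makes every statement match its speaker's type — contradiction.
So Emil is a knight.
With that fixed, Alice's statement is false, so Alice is a knave.
Consider Hana. Suppose Hana is a knight.
Then Emil's statement comes out false, contradicting Emil being a knight.
So Hana is a knave.
With that fixed, Priya's statement is true, so Priya is a knight.
Consider Leo. Suppose Leo is a knight.
Then Hana's statement comes out true, contradicting Hana being a knave.
So Leo is a knave.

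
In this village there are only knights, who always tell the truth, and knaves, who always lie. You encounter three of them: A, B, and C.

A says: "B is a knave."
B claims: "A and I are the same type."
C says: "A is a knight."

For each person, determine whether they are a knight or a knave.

Consider A. Suppose A is a knave.
Then whichever role B has, B's statement has the wrong truth value — contradiction.
So A is a knight.
With that fixed, C's statement is true, so C is a knight.
Consider B. Suppose B is a knight.
Then A's statement comes out false, contradicting A being a knight.
So B is a knave.

A: knight, B: knave, C: knight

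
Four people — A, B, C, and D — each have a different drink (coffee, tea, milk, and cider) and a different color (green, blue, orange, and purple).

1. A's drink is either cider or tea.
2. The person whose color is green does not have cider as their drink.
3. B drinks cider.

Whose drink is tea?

With clues 1–3, B, C, and D are impossible for the one with drink tea.
That leaves A.

A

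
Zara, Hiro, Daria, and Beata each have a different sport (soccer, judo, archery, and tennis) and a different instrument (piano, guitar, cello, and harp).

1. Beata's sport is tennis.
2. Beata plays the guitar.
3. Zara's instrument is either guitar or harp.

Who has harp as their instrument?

With clues 1–2, Beata is impossible for the one with instrument harp.
With clues 1–3, Daria and Hiro are impossible for the one with instrument harp.
That leaves Zara.

Zara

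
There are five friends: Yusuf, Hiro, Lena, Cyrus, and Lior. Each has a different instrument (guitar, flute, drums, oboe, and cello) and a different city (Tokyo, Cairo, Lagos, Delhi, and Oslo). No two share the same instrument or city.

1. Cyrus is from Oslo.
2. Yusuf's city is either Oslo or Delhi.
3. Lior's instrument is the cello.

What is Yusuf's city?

Clue 1 rules out Oslo for Yusuf's city.
With clues 1–2, Cairo, Lagos, and Tokyo are impossible for Yusuf's city.
That leaves Delhi.

Delhi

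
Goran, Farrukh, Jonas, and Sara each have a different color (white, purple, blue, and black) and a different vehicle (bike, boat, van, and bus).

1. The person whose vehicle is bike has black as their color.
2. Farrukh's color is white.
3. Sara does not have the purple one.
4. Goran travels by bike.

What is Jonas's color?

With clues 1–2, white is impossible for Jonas's color.
With clues 1–4, black and blue are impossible for Jonas's color.
That leaves purple.

purple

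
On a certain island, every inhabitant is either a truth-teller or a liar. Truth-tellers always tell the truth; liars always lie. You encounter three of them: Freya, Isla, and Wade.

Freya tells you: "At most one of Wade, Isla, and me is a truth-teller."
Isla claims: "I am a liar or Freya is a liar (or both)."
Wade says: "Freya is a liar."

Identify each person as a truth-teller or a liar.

Freya: liar, Isla: truth-teller, Wade: truth-teller

Consider Freya. Suppose Freya is a truth-teller.
Then whichever role Isla has, Isla's statement has the wrong truth value — contradiction.
So Freya is a liar.
With that fixed, Isla's statement is true, so Isla is a truth-teller.
With that fixed, Wade's statement is true, so Wade is a truth-teller.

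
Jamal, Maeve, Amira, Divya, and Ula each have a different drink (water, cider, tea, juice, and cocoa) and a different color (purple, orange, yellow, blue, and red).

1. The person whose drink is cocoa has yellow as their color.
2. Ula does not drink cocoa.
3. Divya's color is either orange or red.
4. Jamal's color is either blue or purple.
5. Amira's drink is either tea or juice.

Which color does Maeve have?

With clues 1–5, blue, orange, purple, and red are impossible for Maeve's color.
That leaves yellow.

yellow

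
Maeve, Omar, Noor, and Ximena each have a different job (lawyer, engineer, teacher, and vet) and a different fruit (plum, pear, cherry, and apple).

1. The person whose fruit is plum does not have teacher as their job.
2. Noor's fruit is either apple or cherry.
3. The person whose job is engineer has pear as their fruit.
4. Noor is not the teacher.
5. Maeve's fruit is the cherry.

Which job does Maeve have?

With clues 1–5, engineer, lawyer, and vet are impossible for Maeve's job.
That leaves teacher.

teacher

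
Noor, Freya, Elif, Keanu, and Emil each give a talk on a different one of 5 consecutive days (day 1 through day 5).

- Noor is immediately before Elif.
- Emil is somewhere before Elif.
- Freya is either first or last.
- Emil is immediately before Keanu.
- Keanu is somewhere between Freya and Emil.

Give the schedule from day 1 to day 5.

From clue 1: Noor is in {1,2,3,4}.
From clues 1–2: Noor is in {2,3,4}.
From clues 1–3: Freya is in {1,5}.
From clues 1–4: Noor is in {3,4}.
From clues 1–5: Emil → day 1, Keanu → day 2, Noor → day 3, Elif → day 4, Freya → day 5.

Emil, Keanu, Noor, Elif, Freya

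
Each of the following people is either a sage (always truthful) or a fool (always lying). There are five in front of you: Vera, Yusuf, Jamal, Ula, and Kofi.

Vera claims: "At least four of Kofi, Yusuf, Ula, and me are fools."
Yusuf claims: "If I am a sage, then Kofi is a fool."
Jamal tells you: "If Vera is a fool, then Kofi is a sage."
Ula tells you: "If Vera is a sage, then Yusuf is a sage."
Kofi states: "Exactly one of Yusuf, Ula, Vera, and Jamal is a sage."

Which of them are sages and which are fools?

Vera: fool, Yusuf: sage, Jamal: fool, Ula: sage, Kofi: fool

Consider Vera. Suppose Vera is a sage.
Then Vera's own statement would have to be true, but it can't be — contradiction.
So Vera is a fool.
With that fixed, Ula's statement is true, so Ula is a sage.
Consider Yusuf. Suppose Yusuf is a fool.
Then Yusuf's own statement would have to be false, but it can't be — contradiction.
So Yusuf is a sage.
With that fixed, Kofi's statement is false, so Kofi is a fool.
With that fixed, Jamal's statement is false, so Jamal is a fool.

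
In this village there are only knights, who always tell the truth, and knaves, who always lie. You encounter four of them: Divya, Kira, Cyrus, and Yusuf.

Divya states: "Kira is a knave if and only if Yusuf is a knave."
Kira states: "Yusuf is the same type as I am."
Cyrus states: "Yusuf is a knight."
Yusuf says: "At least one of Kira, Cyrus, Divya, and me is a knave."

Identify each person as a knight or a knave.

Divya: knave, Kira: knave, Cyrus: knight, Yusuf: knight

Consider Divya. Suppose Divya is a knight.
Then no assignment of the remaining roles makes every statement match its speaker's type — contradiction.
So Divya is a knave.
With that fixed, Yusuf's statement is true, so Yusuf is a knight.
With that fixed, Cyrus's statement is true, so Cyrus is a knight.
Consider Kira. Suppose Kira is a knight.
Then Divya's statement comes out true, contradicting Divya being a knave.
So Kira is a knave.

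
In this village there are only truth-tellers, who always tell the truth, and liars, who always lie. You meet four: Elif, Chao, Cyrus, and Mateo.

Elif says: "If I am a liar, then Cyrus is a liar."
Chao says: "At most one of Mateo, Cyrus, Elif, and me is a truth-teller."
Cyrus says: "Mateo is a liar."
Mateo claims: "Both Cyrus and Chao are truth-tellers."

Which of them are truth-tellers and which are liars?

Consider Elif. Suppose Elif is a liar.
Then no assignment of the remaining roles makes every statement match its speaker's type — contradiction.
So Elif is a truth-teller.
Consider Chao. Suppose Chao is a truth-teller.
Then Chao's own statement would have to be true, but it can't be — contradiction.
So Chao is a liar.
With that fixed, Mateo's statement is false, so Mateo is a liar.
With that fixed, Cyrus's statement is true, so Cyrus is a truth-teller.

Elif: truth-teller, Chao: liar, Cyrus: truth-teller, Mateo: liar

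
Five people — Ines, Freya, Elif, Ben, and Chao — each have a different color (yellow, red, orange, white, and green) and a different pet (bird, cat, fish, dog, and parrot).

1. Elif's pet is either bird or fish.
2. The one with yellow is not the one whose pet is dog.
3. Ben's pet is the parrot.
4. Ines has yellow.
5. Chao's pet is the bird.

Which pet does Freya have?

With clues 1–3, parrot is impossible for Freya's pet.
With clues 1–5, bird, cat, and fish are impossible for Freya's pet.
That leaves dog.

dog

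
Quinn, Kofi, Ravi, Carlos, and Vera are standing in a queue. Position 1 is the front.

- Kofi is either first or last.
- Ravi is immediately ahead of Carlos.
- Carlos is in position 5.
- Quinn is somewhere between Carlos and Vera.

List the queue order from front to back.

Kofi, Vera, Quinn, Ravi, Carlos

From clue 1: Kofi is in {1,5}.
From clues 1–3: Kofi → position 1, Ravi → position 4, Carlos → position 5.
From clues 1–4: Vera → position 2, Quinn → position 3.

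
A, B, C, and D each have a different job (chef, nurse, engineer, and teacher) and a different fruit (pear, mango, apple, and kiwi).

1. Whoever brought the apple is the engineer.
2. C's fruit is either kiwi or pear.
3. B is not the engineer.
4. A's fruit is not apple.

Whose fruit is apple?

With clues 1–2, C is impossible for the one with fruit apple.
With clues 1–3, B is impossible for the one with fruit apple.
With clues 1–4, A is impossible for the one with fruit apple.
That leaves D.

D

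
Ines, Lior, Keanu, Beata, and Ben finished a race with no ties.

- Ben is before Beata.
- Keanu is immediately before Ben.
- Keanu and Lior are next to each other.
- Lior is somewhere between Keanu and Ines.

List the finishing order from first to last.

Ines, Lior, Keanu, Ben, Beata

From clue 1: Beata is in {2,3,4,5}.
From clues 1–2: Keanu is in {1,2,3}.
From clues 1–3: Lior is in {1,2}.
From clues 1–4: Ines → place 1, Lior → place 2, Keanu → place 3, Ben → place 4, Beata → place 5.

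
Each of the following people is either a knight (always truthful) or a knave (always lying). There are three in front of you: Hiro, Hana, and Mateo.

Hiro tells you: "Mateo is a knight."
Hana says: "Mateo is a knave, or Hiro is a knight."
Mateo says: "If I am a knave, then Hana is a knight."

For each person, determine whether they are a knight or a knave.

Hiro: knight, Hana: knight, Mateo: knight

Consider Hiro. Suppose Hiro is a knave.
Then no assignment of the remaining roles makes every statement match its speaker's type — contradiction.
So Hiro is a knight.
With that fixed, Hana's statement is true, so Hana is a knight.
With that fixed, Mateo's statement is true, so Mateo is a knight.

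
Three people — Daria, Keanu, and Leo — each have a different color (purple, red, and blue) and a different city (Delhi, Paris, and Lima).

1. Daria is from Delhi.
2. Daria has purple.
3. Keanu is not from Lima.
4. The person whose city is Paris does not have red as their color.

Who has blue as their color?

Keanu

With clues 1–2, Daria is impossible for the one with color blue.
With clues 1–4, Leo is impossible for the one with color blue.
That leaves Keanu.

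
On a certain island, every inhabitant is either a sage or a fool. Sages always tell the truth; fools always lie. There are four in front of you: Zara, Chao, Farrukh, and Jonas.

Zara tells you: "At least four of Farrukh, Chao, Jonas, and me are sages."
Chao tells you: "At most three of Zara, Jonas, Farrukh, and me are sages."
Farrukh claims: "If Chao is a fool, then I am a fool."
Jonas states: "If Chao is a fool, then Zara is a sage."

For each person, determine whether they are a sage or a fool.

Zara: fool, Chao: sage, Farrukh: sage, Jonas: sage

Consider Zara. Suppose Zara is a sage.
Then no assignment of the remaining roles makes every statement match its speaker's type — contradiction.
So Zara is a fool.
With that fixed, Chao's statement is true, so Chao is a sage.
With that fixed, Farrukh's statement is true, so Farrukh is a sage.
With that fixed, Jonas's statement is true, so Jonas is a sage.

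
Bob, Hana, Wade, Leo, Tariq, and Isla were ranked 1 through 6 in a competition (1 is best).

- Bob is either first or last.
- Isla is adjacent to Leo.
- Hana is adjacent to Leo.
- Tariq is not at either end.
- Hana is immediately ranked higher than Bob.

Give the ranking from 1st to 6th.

From clue 1: Bob is in {1,6}.
From clues 1–5: Wade → rank 1, Tariq → rank 2, Isla → rank 3, Leo → rank 4, Hana → rank 5, Bob → rank 6.

Wade, Tariq, Isla, Leo, Hana, Bob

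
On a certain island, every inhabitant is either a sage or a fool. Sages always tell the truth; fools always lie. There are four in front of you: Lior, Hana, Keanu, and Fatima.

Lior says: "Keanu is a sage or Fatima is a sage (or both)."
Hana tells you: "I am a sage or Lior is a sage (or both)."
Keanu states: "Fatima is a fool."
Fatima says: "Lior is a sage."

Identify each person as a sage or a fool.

Lior: sage, Hana: sage, Keanu: fool, Fatima: sage

Consider Lior. Suppose Lior is a fool.
Then no assignment of the remaining roles makes every statement match its speaker's type — contradiction.
So Lior is a sage.
With that fixed, Hana's statement is true, so Hana is a sage.
With that fixed, Fatima's statement is true, so Fatima is a sage.
With that fixed, Keanu's statement is false, so Keanu is a fool.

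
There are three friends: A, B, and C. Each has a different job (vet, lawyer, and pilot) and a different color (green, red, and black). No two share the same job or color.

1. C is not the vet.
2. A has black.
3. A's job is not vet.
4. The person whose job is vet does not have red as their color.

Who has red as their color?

C

With clues 1–2, A is impossible for the one with color red.
With clues 1–4, B is impossible for the one with color red.
That leaves C.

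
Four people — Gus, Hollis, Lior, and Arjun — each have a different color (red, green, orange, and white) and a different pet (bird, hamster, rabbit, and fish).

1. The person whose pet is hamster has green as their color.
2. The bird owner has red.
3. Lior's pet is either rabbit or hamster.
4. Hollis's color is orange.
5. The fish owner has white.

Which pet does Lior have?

hamster

With clues 1–3, bird and fish are impossible for Lior's pet.
With clues 1–5, rabbit is impossible for Lior's pet.
That leaves hamster.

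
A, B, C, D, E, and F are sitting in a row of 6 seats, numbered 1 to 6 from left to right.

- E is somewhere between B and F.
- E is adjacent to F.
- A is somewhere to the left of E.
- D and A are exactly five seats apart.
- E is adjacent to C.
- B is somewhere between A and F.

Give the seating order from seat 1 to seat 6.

From clue 1: E is in {2,3,4,5}.
From clues 1–3: E is in {3,4,5}.
From clues 1–4: A → seat 1, D → seat 6.
From clues 1–5: B is in {2,5}.
From clues 1–6: B → seat 2, C → seat 3, E → seat 4, F → seat 5.

A, B, C, E, F, D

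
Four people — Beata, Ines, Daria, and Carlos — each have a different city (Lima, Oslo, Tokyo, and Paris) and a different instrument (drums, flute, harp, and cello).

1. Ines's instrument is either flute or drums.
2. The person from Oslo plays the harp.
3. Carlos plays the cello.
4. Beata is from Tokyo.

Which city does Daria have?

Oslo

With clues 1–4, Lima, Paris, and Tokyo are impossible for Daria's city.
That leaves Oslo.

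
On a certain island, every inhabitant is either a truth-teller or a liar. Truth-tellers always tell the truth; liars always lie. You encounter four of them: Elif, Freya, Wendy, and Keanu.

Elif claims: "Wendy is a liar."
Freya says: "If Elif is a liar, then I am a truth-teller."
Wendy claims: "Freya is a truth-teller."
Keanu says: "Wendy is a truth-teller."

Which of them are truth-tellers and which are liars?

Elif: liar, Freya: truth-teller, Wendy: truth-teller, Keanu: truth-teller

Consider Elif. Suppose Elif is a truth-teller.
Then no assignment of the remaining roles makes every statement match its speaker's type — contradiction.
So Elif is a liar.
Consider Freya. Suppose Freya is a liar.
Then no assignment of the remaining roles makes every statement match its speaker's type — contradiction.
So Freya is a truth-teller.
With that fixed, Wendy's statement is true, so Wendy is a truth-teller.
With that fixed, Keanu's statement is true, so Keanu is a truth-teller.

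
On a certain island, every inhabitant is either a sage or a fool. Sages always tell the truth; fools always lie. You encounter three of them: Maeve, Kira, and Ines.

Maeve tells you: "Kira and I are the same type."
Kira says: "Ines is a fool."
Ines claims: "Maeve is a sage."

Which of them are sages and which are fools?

Maeve: fool, Kira: sage, Ines: fool

Consider Maeve. Suppose Maeve is a sage.
Then no assignment of the remaining roles makes every statement match its speaker's type — contradiction.
So Maeve is a fool.
With that fixed, Ines's statement is false, so Ines is a fool.
With that fixed, Kira's statement is true, so Kira is a sage.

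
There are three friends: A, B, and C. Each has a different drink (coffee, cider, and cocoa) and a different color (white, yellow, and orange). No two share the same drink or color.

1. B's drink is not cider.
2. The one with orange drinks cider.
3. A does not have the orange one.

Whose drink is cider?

Clue 1 rules out B for the one with drink cider.
With clues 1–3, A is impossible for the one with drink cider.
That leaves C.

C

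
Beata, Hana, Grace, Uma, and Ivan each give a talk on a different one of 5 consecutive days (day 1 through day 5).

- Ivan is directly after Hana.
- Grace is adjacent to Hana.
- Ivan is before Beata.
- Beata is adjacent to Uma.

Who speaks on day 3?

With clues 1–2, Beata and Uma are ruled out for day 3.
With clues 1–3, Grace is ruled out for day 3.
With clues 1–4, Hana is ruled out for day 3.
So day 3 is Ivan.

Ivan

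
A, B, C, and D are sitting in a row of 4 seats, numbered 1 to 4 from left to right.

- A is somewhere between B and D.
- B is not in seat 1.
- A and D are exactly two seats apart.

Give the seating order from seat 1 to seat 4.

D, C, A, B

From clue 1: A is in {2,3}.
From clues 1–3: D → seat 1, C → seat 2, A → seat 3, B → seat 4.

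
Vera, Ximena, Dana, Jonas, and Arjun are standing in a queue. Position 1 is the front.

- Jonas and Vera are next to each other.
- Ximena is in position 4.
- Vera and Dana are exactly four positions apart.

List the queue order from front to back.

From clues 1–2: Ximena → position 4.
From clues 1–3: Vera → position 1, Jonas → position 2, Arjun → position 3, Dana → position 5.

Vera, Jonas, Arjun, Ximena, Dana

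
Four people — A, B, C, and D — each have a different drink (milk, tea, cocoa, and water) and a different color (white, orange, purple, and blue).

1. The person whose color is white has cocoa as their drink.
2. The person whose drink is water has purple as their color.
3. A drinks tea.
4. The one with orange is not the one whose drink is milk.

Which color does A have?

orange

With clues 1–3, purple and white are impossible for A's color.
With clues 1–4, blue is impossible for A's color.
That leaves orange.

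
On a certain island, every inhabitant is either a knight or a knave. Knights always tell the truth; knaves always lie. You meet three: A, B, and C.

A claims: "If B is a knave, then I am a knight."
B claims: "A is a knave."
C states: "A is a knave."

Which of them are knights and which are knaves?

A: knight, B: knave, C: knave

Consider A. Suppose A is a knave.
Then no assignment of the remaining roles makes every statement match its speaker's type — contradiction.
So A is a knight.
With that fixed, B's statement is false, so B is a knave.
With that fixed, C's statement is false, so C is a knave.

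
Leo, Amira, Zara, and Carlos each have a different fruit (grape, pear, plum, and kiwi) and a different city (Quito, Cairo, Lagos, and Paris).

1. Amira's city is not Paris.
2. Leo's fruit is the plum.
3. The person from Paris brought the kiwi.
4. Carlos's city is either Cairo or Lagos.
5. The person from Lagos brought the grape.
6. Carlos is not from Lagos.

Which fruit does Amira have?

grape

With clues 1–2, plum is impossible for Amira's fruit.
With clues 1–3, kiwi is impossible for Amira's fruit.
With clues 1–6, pear is impossible for Amira's fruit.
That leaves grape.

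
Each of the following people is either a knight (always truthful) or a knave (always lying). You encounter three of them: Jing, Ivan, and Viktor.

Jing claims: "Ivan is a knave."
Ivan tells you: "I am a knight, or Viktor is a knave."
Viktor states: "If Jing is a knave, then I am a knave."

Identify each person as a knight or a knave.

Jing: knight, Ivan: knave, Viktor: knight

Consider Jing. Suppose Jing is a knave.
Then whichever role Viktor has, Viktor's statement has the wrong truth value — contradiction.
So Jing is a knight.
With that fixed, Viktor's statement is true, so Viktor is a knight.
Consider Ivan. Suppose Ivan is a knight.
Then Jing's statement comes out false, contradicting Jing being a knight.
So Ivan is a knave.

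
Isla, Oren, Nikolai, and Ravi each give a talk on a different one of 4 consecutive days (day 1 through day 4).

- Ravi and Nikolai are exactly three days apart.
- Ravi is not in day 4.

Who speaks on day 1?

Ravi

With clue 1, Isla and Oren are ruled out for day 1.
With clues 1–2, Nikolai is ruled out for day 1.
So day 1 is Ravi.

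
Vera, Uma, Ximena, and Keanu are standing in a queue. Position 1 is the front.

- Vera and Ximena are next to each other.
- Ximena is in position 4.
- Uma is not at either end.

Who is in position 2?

With clues 1–2, Vera and Ximena are ruled out for position 2.
With clues 1–3, Keanu is ruled out for position 2.
So position 2 is Uma.

Uma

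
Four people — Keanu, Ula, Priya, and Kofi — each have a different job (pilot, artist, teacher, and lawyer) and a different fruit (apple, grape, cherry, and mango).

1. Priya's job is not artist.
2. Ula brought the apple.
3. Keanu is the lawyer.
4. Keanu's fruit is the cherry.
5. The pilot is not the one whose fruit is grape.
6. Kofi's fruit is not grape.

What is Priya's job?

Clue 1 rules out artist for Priya's job.
With clues 1–3, lawyer is impossible for Priya's job.
With clues 1–6, pilot is impossible for Priya's job.
That leaves teacher.

teacher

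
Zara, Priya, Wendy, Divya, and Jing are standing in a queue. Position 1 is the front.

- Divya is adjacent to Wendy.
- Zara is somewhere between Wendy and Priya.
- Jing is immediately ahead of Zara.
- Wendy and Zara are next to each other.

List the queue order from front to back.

From clues 1–2: Zara is in {2,3,4}.
From clues 1–3: Zara is in {3,4}.
From clues 1–4: Priya → position 1, Jing → position 2, Zara → position 3, Wendy → position 4, Divya → position 5.

Priya, Jing, Zara, Wendy, Divya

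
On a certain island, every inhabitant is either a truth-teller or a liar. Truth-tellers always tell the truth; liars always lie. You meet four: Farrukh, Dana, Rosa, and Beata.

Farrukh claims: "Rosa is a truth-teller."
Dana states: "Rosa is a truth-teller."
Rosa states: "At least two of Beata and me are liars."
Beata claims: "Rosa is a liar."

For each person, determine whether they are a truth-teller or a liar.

Consider Farrukh. Suppose Farrukh is a truth-teller.
Then no assignment of the remaining roles makes every statement match its speaker's type — contradiction.
So Farrukh is a liar.
Consider Dana. Suppose Dana is a truth-teller.
Then no assignment of the remaining roles makes every statement match its speaker's type — contradiction.
So Dana is a liar.
Consider Rosa. Suppose Rosa is a truth-teller.
Then Farrukh's statement comes out true, contradicting Farrukh being a liar.
So Rosa is a liar.
With that fixed, Beata's statement is true, so Beata is a truth-teller.

Farrukh: liar, Dana: liar, Rosa: liar, Beata: truth-teller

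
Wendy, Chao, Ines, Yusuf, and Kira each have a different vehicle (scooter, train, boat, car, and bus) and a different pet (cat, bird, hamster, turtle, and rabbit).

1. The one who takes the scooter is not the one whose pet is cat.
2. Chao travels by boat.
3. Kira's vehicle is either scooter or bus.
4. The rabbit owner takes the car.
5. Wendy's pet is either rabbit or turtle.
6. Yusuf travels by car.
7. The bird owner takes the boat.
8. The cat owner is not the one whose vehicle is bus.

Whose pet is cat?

Ines

With clues 1–5, Wendy is impossible for the one with pet cat.
With clues 1–6, Yusuf is impossible for the one with pet cat.
With clues 1–7, Chao is impossible for the one with pet cat.
With clues 1–8, Kira is impossible for the one with pet cat.
That leaves Ines.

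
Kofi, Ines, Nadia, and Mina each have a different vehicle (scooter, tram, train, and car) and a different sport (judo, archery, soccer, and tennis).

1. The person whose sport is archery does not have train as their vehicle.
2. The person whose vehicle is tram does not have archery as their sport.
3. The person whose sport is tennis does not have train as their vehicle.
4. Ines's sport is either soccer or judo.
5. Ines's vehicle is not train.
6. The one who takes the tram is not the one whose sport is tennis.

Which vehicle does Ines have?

tram

With clues 1–5, train is impossible for Ines's vehicle.
With clues 1–6, car and scooter are impossible for Ines's vehicle.
That leaves tram.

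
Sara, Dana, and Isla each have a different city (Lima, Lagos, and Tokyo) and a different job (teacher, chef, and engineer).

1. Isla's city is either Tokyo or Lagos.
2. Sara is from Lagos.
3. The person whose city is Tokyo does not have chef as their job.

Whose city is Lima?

Dana

Clue 1 rules out Isla for the one with city Lima.
With clues 1–2, Sara is impossible for the one with city Lima.
That leaves Dana.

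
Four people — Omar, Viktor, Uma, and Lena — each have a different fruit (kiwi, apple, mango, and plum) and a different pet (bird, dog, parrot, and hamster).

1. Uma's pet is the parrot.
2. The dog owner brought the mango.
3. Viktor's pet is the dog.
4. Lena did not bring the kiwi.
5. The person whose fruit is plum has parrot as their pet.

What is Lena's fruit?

With clues 1–3, mango is impossible for Lena's fruit.
With clues 1–4, kiwi is impossible for Lena's fruit.
With clues 1–5, plum is impossible for Lena's fruit.
That leaves apple.

apple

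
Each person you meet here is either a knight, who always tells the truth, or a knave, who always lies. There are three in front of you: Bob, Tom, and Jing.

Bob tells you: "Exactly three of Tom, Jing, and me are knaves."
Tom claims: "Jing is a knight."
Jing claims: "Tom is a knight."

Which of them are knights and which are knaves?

Consider Bob. Suppose Bob is a knight.
Then Bob's own statement would have to be true, but it can't be — contradiction.
So Bob is a knave.
Consider Tom. Suppose Tom is a knave.
Then no assignment of the remaining roles makes every statement match its speaker's type — contradiction.
So Tom is a knight.
With that fixed, Jing's statement is true, so Jing is a knight.

Bob: knave, Tom: knight, Jing: knight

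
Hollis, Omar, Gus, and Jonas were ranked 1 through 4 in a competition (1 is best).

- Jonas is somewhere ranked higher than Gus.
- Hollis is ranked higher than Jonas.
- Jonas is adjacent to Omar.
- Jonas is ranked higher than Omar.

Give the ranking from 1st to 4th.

Hollis, Jonas, Omar, Gus

From clue 1: Gus is in {2,3,4}.
From clues 1–2: Hollis is in {1,2}.
From clues 1–3: Hollis → rank 1, Gus → rank 4.
From clues 1–4: Jonas → rank 2, Omar → rank 3.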